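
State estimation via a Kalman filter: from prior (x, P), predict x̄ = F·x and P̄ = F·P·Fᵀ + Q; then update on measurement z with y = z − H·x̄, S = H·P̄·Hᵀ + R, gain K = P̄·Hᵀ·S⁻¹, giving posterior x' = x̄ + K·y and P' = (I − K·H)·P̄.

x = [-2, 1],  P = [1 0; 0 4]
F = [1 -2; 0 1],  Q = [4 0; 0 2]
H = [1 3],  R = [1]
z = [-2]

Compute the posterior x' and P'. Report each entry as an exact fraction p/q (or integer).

x' = [-109/28, 9/14]
P' = [579/28 -97/14; -97/14 17/7]

x̄ = F·x = [-4, 1]
P̄ = F·P·Fᵀ + Q = [21 -8; -8 6]
y = z − H·x̄ = [-1]
S = H·P̄·Hᵀ + R = [28]
K = P̄·Hᵀ·S⁻¹ = [-3/28; 5/14]
x' = x̄ + K·y = [-109/28, 9/14]
P' = (I − K·H)·P̄ = [579/28 -97/14; -97/14 17/7]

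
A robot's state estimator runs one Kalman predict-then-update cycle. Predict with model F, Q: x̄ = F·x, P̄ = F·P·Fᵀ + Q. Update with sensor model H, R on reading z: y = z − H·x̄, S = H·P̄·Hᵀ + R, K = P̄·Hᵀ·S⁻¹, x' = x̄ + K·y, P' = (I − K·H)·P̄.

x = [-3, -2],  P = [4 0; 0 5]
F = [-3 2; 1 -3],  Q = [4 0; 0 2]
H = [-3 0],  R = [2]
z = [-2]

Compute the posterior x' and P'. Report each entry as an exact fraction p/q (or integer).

x' = [185/271, 1632/271]
P' = [60/271 -42/271; -42/271 5883/271]

x̄ = F·x = [5, 3]
P̄ = F·P·Fᵀ + Q = [60 -42; -42 51]
y = z − H·x̄ = [13]
S = H·P̄·Hᵀ + R = [542]
K = P̄·Hᵀ·S⁻¹ = [-90/271; 63/271]
x' = x̄ + K·y = [185/271, 1632/271]
P' = (I − K·H)·P̄ = [60/271 -42/271; -42/271 5883/271]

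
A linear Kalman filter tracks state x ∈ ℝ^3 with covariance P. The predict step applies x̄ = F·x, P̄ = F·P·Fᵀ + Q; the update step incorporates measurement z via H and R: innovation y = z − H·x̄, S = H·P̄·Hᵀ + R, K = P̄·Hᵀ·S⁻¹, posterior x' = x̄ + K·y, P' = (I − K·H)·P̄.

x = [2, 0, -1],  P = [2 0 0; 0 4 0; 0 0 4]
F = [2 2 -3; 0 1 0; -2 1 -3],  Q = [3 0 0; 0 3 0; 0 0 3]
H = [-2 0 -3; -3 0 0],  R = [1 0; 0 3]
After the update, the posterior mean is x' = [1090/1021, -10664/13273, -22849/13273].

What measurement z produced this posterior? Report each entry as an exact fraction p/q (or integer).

x̄ = F·x = [7, 0, -1]
P̄ = F·P·Fᵀ + Q = [63 8 36; 8 7 4; 36 4 51]
S = H·P̄·Hᵀ + R = [1144 702; 702 570]
K = P̄·Hᵀ·S⁻¹ = [-9/2042 -333/1021; 74/13273 -50/1021; -8739/26546 441/2042]
x' − x̄ = [-6057/1021, -10664/13273, -9576/13273] = K·y
y = (KᵀK)⁻¹·Kᵀ·(x' − x̄) = [14, 18]
z = y + H·x̄ = [14, 18] + [-11, -21] = [3, -3]

z = [3, -3]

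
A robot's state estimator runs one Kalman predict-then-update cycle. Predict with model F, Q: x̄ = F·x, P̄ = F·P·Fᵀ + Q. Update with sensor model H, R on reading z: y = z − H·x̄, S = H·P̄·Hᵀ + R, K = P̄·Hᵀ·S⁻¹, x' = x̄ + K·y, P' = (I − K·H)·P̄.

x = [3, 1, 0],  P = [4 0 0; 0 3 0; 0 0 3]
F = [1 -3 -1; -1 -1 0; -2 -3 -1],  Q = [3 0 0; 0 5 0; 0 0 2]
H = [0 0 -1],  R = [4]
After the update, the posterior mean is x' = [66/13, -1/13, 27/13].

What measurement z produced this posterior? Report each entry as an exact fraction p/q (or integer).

x̄ = F·x = [0, -4, -9]
P̄ = F·P·Fᵀ + Q = [37 5 22; 5 12 17; 22 17 48]
S = H·P̄·Hᵀ + R = [52]
K = P̄·Hᵀ·S⁻¹ = [-11/26; -17/52; -12/13]
x' − x̄ = [66/13, 51/13, 144/13] = K·y
y = (KᵀK)⁻¹·Kᵀ·(x' − x̄) = [-12]
z = y + H·x̄ = [-12] + [9] = [-3]

z = [-3]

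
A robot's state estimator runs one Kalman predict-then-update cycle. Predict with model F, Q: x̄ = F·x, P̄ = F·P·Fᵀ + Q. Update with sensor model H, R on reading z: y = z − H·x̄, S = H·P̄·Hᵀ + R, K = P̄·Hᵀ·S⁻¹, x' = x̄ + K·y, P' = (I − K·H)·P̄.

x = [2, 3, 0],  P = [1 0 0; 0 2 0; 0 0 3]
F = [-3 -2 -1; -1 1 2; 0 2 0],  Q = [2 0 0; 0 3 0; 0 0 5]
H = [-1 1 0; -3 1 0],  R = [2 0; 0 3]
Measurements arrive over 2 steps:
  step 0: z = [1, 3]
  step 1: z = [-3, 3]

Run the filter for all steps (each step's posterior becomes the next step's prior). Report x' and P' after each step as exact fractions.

step 0: x̄ = F·x = [-12, 1, 6]
step 0: P̄ = F·P·Fᵀ + Q = [22 -7 -8; -7 18 4; -8 4 13]
step 0: y = z − H·x̄ = [-12, -34]
step 0: S = H·P̄·Hᵀ + R = [56 112; 112 261]
step 0: K = P̄·Hᵀ·S⁻¹ = [607/2072 -15/37; 2157/2072 -11/37; -1/518 4/37]
step 0: x' = x̄ + K·y = [-897/518, -717/518, 608/259]
step 0: P' = (I − K·H)·P̄ = [1867/2072 3081/2072 -85/518; 3081/2072 7395/2072 -87/518; -85/518 -87/518 2589/259]
step 1: x̄ = F·x = [2909/518, 1306/259, -717/259]
step 1: P̄ = F·P·Fᵀ + Q = [104779/2072 -25127/1036 -23685/1036; -25127/1036 23033/518 1809/518; -23685/1036 1809/518 9985/518]
step 1: y = z − H·x̄ = [-1257/518, 7669/518]
step 1: S = H·P̄·Hᵀ + R = [301563/2072 607485/2072; 607485/2072 1342883/2072]
step 1: K = P̄·Hᵀ·S⁻¹ = [6415243/17338707 -2536508/5779569; 7022728/5779569 -710506/1926523; -2798582/5779569 636256/1926523]
step 1: x' = x̄ + K·y = [-10285136/5779569, -6485165/1926523, 6350230/1926523]
step 1: P' = (I − K·H)·P̄ = [17829529/17338707 10220005/5779569 -5661734/5779569; 10220005/5779569 8088487/1926523 -3752966/1926523; -5661734/5779569 -3752966/1926523 15860439/1926523]

step 0: x' = [-897/518, -717/518, 608/259], P' = [1867/2072 3081/2072 -85/518; 3081/2072 7395/2072 -87/518; -85/518 -87/518 2589/259]
step 1: x' = [-10285136/5779569, -6485165/1926523, 6350230/1926523], P' = [17829529/17338707 10220005/5779569 -5661734/5779569; 10220005/5779569 8088487/1926523 -3752966/1926523; -5661734/5779569 -3752966/1926523 15860439/1926523]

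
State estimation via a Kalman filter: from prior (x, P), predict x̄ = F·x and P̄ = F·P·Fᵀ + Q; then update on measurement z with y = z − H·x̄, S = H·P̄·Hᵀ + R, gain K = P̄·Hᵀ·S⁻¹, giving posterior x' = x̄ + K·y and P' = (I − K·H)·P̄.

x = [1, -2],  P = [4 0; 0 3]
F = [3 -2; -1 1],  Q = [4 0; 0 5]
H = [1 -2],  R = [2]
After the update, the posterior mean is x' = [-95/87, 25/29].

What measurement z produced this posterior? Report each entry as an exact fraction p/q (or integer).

z = [-3]

x̄ = F·x = [7, -3]
P̄ = F·P·Fᵀ + Q = [52 -18; -18 12]
S = H·P̄·Hᵀ + R = [174]
K = P̄·Hᵀ·S⁻¹ = [44/87; -7/29]
x' − x̄ = [-704/87, 112/29] = K·y
y = (KᵀK)⁻¹·Kᵀ·(x' − x̄) = [-16]
z = y + H·x̄ = [-16] + [13] = [-3]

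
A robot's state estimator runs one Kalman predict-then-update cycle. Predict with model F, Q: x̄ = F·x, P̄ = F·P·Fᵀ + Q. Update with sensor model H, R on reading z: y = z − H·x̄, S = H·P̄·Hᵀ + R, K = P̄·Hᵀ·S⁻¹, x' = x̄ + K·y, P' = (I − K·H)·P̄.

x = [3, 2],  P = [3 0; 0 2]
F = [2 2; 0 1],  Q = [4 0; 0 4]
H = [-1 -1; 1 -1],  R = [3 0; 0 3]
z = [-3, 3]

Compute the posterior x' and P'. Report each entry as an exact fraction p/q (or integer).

x' = [2370/701, 138/701]
P' = [984/701 36/701; 36/701 822/701]

x̄ = F·x = [10, 2]
P̄ = F·P·Fᵀ + Q = [24 4; 4 6]
y = z − H·x̄ = [9, -5]
S = H·P̄·Hᵀ + R = [41 -18; -18 25]
K = P̄·Hᵀ·S⁻¹ = [-340/701 316/701; -286/701 -262/701]
x' = x̄ + K·y = [2370/701, 138/701]
P' = (I − K·H)·P̄ = [984/701 36/701; 36/701 822/701]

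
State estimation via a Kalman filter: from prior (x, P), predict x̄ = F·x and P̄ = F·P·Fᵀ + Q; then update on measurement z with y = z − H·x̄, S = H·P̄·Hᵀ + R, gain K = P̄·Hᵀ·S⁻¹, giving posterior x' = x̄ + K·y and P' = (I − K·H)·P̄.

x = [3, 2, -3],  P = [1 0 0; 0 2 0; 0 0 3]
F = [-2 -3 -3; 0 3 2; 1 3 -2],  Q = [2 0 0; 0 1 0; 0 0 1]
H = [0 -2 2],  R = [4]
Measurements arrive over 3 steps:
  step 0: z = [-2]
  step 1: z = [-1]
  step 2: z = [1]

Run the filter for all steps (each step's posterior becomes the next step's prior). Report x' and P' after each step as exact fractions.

step 0: x' = [-175/13, 100/13, 7], P' = [374/13 -511/26 -19; -511/26 987/52 37/2; -19 37/2 19]
step 1: x' = [324091/25364, -64859/25364, -79671/25364], P' = [857455/12682 -149215/6341 -289163/12682; -149215/6341 166905/12682 77317/6341; -289163/12682 77317/6341 155019/12682]
step 2: x' = [-336654281/22756436, 137776203/22756436, 150414607/22756436], P' = [1538711343/11378218 -570948775/11378218 -568047973/11378218; -570948775/11378218 269231435/11378218 260067319/11378218; -568047973/11378218 260067319/11378218 262256057/11378218]

step 0: x̄ = F·x = [-3, 0, 15]
step 0: P̄ = F·P·Fᵀ + Q = [51 -36 -2; -36 31 6; -2 6 32]
step 0: y = z − H·x̄ = [-32]
step 0: S = H·P̄·Hᵀ + R = [208]
step 0: K = P̄·Hᵀ·S⁻¹ = [17/52; -25/104; 1/4]
step 0: x' = x̄ + K·y = [-175/13, 100/13, 7]
step 0: P' = (I − K·H)·P̄ = [374/13 -511/26 -19; -511/26 987/52 37/2; -19 37/2 19]
step 1: x̄ = F·x = [-223/13, 482/13, -57/13]
step 1: P̄ = F·P·Fᵀ + Q = [17059/52 -19157/52 -623/52; -19157/52 24431/52 -111/52; -623/52 -111/52 659/52]
step 1: y = z − H·x̄ = [1065/13]
step 1: S = H·P̄·Hᵀ + R = [25364/13]
step 1: K = P̄·Hᵀ·S⁻¹ = [9267/25364; -12271/25364; 385/25364]
step 1: x' = x̄ + K·y = [324091/25364, -64859/25364, -79671/25364]
step 1: P' = (I − K·H)·P̄ = [857455/12682 -149215/6341 -289163/12682; -149215/6341 166905/12682 77317/6341; -289163/12682 77317/6341 155019/12682]
step 2: x̄ = F·x = [-53648/6341, -353919/25364, 72214/6341]
step 2: P̄ = F·P·Fᵀ + Q = [1042398/6341 -1804537/12682 -177068/6341; -1804537/12682 3990511/12682 -591547/12682; -177068/6341 -591547/12682 251411/6341]
step 2: y = z − H·x̄ = [-630093/12682]
step 2: S = H·P̄·Hᵀ + R = [11378218/6341]
step 2: K = P̄·Hᵀ·S⁻¹ = [1450401/11378218; -2291029/5689109; 1094369/11378218]
step 2: x' = x̄ + K·y = [-336654281/22756436, 137776203/22756436, 150414607/22756436]
step 2: P' = (I − K·H)·P̄ = [1538711343/11378218 -570948775/11378218 -568047973/11378218; -570948775/11378218 269231435/11378218 260067319/11378218; -568047973/11378218 260067319/11378218 262256057/11378218]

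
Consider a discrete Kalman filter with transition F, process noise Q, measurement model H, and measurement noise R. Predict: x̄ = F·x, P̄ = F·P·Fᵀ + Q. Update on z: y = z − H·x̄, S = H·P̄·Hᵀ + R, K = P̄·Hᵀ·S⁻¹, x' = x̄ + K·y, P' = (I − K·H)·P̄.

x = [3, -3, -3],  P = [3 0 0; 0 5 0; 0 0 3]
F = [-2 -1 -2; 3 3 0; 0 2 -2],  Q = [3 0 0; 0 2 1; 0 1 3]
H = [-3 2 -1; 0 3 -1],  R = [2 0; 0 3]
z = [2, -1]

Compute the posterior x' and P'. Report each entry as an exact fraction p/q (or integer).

x' = [-22315/75661, -123982/75661, -319691/75661]
P' = [28375/75661 -7606/75661 -57087/75661; -7606/75661 150825/75661 340206/75661; -57087/75661 340206/75661 902649/75661]

x̄ = F·x = [3, 0, 0]
P̄ = F·P·Fᵀ + Q = [32 -33 2; -33 74 31; 2 31 35]
y = z − H·x̄ = [11, -1]
S = H·P̄·Hᵀ + R = [905 627; 627 518]
K = P̄·Hᵀ·S⁻¹ = [-21625/75661 11423/75661; -7869/75661 37423/75661; -25488/75661 39323/75661]
x' = x̄ + K·y = [-22315/75661, -123982/75661, -319691/75661]
P' = (I − K·H)·P̄ = [28375/75661 -7606/75661 -57087/75661; -7606/75661 150825/75661 340206/75661; -57087/75661 340206/75661 902649/75661]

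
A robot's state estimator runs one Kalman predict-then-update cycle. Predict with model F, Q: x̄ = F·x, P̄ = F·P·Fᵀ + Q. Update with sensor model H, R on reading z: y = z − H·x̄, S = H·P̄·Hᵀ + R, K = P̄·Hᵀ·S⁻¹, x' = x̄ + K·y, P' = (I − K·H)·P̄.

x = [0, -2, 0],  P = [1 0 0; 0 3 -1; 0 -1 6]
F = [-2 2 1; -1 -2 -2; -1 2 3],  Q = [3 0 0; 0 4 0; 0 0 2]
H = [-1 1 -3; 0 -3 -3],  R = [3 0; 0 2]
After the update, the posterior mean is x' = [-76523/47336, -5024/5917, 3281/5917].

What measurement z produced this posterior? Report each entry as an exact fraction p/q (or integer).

x̄ = F·x = [-4, 4, -4]
P̄ = F·P·Fᵀ + Q = [21 -16 24; -16 33 -37; 24 -37 57]
S = H·P̄·Hᵀ + R = [968 216; 216 146]
K = P̄·Hᵀ·S⁻¹ = [-5365/47336 39/11834; 1298/5917 -1434/5917; -1307/5917 -498/5917]
x' − x̄ = [112821/47336, -28692/5917, 26949/5917] = K·y
y = (KᵀK)⁻¹·Kᵀ·(x' − x̄) = [-21, 1]
z = y + H·x̄ = [-21, 1] + [20, 0] = [-1, 1]

z = [-1, 1]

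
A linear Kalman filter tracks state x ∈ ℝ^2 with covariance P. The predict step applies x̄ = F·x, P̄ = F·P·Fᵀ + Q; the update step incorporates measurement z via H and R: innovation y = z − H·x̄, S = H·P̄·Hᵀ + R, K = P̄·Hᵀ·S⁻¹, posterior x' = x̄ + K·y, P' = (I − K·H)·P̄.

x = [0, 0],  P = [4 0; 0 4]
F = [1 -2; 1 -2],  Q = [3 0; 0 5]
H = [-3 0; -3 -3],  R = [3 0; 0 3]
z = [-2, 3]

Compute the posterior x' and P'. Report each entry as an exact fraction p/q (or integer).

x' = [967/1909, -2720/1909]
P' = [548/1909 -505/1909; -505/1909 1075/1909]

x̄ = F·x = [0, 0]
P̄ = F·P·Fᵀ + Q = [23 20; 20 25]
y = z − H·x̄ = [-2, 3]
S = H·P̄·Hᵀ + R = [210 387; 387 795]
K = P̄·Hᵀ·S⁻¹ = [-548/1909 -43/1909; 505/1909 -570/1909]
x' = x̄ + K·y = [967/1909, -2720/1909]
P' = (I − K·H)·P̄ = [548/1909 -505/1909; -505/1909 1075/1909]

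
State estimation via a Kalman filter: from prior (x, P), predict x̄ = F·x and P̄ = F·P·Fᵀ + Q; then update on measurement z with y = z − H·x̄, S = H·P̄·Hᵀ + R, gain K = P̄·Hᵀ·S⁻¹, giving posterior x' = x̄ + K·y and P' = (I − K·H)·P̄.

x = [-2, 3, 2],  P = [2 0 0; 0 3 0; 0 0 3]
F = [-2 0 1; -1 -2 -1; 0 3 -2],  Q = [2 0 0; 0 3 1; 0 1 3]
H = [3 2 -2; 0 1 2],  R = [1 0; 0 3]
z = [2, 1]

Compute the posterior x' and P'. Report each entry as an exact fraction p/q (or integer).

x̄ = F·x = [6, -6, 5]
P̄ = F·P·Fᵀ + Q = [13 1 -6; 1 20 -11; -6 -11 42]
y = z − H·x̄ = [6, -3]
S = H·P̄·Hᵀ + R = [538 -183; -183 147]
K = P̄·Hᵀ·S⁻¹ = [1926/15199 3781/45597; 3063/15199 10819/45597; -1623/15199 16582/45597]
x' = x̄ + K·y = [98969/15199, -83635/15199, 49675/15199]
P' = (I − K·H)·P̄ = [328118/45597 -322411/45597 166877/45597; -322411/45597 336293/45597 -151918/45597; 166877/45597 -151918/45597 100832/45597]

x' = [98969/15199, -83635/15199, 49675/15199]
P' = [328118/45597 -322411/45597 166877/45597; -322411/45597 336293/45597 -151918/45597; 166877/45597 -151918/45597 100832/45597]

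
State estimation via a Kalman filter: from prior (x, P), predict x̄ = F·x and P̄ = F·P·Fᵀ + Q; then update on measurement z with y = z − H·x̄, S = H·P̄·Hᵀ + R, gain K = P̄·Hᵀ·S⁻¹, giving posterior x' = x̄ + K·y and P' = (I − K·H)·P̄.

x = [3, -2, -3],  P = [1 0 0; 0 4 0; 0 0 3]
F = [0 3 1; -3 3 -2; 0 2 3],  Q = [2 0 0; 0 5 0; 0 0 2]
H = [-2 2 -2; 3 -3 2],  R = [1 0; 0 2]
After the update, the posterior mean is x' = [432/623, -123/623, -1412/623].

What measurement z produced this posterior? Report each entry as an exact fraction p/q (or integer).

x̄ = F·x = [-9, -9, -13]
P̄ = F·P·Fᵀ + Q = [41 30 33; 30 62 6; 33 6 45]
S = H·P̄·Hᵀ + R = [569 -708; -708 893]
K = P̄·Hᵀ·S⁻¹ = [-772/623 -543/623; -13036/6853 -10980/6853; -684/623 -423/623]
x' − x̄ = [6039/623, 5484/623, 6687/623] = K·y
y = (KᵀK)⁻¹·Kᵀ·(x' − x̄) = [-24, 23]
z = y + H·x̄ = [-24, 23] + [26, -26] = [2, -3]

z = [2, -3]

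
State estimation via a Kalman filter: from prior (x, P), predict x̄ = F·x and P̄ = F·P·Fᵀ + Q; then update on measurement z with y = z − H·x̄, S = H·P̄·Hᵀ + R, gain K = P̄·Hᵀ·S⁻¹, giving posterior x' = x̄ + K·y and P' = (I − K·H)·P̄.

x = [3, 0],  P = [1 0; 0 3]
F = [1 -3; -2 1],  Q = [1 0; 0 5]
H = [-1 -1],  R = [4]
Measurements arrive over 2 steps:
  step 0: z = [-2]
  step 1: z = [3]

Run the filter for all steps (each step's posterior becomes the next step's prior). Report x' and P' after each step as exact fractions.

step 0: x̄ = F·x = [3, -6]
step 0: P̄ = F·P·Fᵀ + Q = [29 -11; -11 12]
step 0: y = z − H·x̄ = [-5]
step 0: S = H·P̄·Hᵀ + R = [23]
step 0: K = P̄·Hᵀ·S⁻¹ = [-18/23; -1/23]
step 0: x' = x̄ + K·y = [159/23, -133/23]
step 0: P' = (I − K·H)·P̄ = [343/23 -271/23; -271/23 275/23]
step 1: x̄ = F·x = [558/23, -451/23]
step 1: P̄ = F·P·Fᵀ + Q = [4467/23 -3408/23; -3408/23 2846/23]
step 1: y = z − H·x̄ = [176/23]
step 1: S = H·P̄·Hᵀ + R = [589/23]
step 1: K = P̄·Hᵀ·S⁻¹ = [-1059/589; 562/589]
step 1: x' = x̄ + K·y = [6186/589, -7249/589]
step 1: P' = (I − K·H)·P̄ = [65634/589 -61398/589; -61398/589 59150/589]

step 0: x' = [159/23, -133/23], P' = [343/23 -271/23; -271/23 275/23]
step 1: x' = [6186/589, -7249/589], P' = [65634/589 -61398/589; -61398/589 59150/589]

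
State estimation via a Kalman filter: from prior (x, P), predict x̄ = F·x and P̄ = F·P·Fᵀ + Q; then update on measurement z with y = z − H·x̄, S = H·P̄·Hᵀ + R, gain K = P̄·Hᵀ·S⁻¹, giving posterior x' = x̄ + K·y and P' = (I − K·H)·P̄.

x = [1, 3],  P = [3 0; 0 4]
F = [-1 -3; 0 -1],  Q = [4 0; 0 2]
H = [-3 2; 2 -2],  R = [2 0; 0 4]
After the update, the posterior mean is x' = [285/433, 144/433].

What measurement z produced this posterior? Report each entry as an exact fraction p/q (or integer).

z = [-2, -1]

x̄ = F·x = [-10, -3]
P̄ = F·P·Fᵀ + Q = [43 12; 12 6]
S = H·P̄·Hᵀ + R = [269 -162; -162 104]
K = P̄·Hᵀ·S⁻¹ = [-219/433 -83/433; -138/433 -165/433]
x' − x̄ = [4615/433, 1443/433] = K·y
y = (KᵀK)⁻¹·Kᵀ·(x' − x̄) = [-26, 13]
z = y + H·x̄ = [-26, 13] + [24, -14] = [-2, -1]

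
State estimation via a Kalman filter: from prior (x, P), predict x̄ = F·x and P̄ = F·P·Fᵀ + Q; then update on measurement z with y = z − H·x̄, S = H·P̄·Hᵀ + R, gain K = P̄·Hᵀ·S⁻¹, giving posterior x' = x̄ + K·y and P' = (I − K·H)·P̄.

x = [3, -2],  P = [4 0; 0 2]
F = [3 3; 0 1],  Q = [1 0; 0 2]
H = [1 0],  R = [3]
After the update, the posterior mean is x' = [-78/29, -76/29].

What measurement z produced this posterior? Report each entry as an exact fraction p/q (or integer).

x̄ = F·x = [3, -2]
P̄ = F·P·Fᵀ + Q = [55 6; 6 4]
S = H·P̄·Hᵀ + R = [58]
K = P̄·Hᵀ·S⁻¹ = [55/58; 3/29]
x' − x̄ = [-165/29, -18/29] = K·y
y = (KᵀK)⁻¹·Kᵀ·(x' − x̄) = [-6]
z = y + H·x̄ = [-6] + [3] = [-3]

z = [-3]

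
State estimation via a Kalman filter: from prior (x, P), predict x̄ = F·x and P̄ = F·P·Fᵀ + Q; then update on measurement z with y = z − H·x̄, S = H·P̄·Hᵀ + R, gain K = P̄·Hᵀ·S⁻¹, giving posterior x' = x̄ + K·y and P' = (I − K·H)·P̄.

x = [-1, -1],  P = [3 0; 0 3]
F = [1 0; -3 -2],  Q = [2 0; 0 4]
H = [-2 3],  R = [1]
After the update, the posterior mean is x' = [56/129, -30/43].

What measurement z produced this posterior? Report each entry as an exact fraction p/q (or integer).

z = [-3]

x̄ = F·x = [-1, 5]
P̄ = F·P·Fᵀ + Q = [5 -9; -9 43]
S = H·P̄·Hᵀ + R = [516]
K = P̄·Hᵀ·S⁻¹ = [-37/516; 49/172]
x' − x̄ = [185/129, -245/43] = K·y
y = (KᵀK)⁻¹·Kᵀ·(x' − x̄) = [-20]
z = y + H·x̄ = [-20] + [17] = [-3]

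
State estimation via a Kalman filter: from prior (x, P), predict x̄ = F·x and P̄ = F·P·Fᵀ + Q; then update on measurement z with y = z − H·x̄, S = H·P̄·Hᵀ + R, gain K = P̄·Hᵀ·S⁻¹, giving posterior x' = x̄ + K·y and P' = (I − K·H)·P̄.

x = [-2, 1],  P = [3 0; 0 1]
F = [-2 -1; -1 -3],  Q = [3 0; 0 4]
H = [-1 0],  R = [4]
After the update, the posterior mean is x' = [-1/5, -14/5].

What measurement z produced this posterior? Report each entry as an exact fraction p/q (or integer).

z = [1]

x̄ = F·x = [3, -1]
P̄ = F·P·Fᵀ + Q = [16 9; 9 16]
S = H·P̄·Hᵀ + R = [20]
K = P̄·Hᵀ·S⁻¹ = [-4/5; -9/20]
x' − x̄ = [-16/5, -9/5] = K·y
y = (KᵀK)⁻¹·Kᵀ·(x' − x̄) = [4]
z = y + H·x̄ = [4] + [-3] = [1]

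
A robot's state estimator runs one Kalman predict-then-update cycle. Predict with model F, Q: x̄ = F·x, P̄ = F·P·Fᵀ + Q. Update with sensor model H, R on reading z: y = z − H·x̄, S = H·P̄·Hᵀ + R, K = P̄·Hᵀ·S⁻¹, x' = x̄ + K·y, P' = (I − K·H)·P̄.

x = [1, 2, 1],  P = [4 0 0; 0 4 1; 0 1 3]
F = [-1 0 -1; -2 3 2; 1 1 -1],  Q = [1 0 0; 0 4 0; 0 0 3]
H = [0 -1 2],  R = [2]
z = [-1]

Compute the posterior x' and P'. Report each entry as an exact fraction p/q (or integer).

x̄ = F·x = [-2, 6, 2]
P̄ = F·P·Fᵀ + Q = [8 -1 -2; -1 80 -3; -2 -3 12]
y = z − H·x̄ = [1]
S = H·P̄·Hᵀ + R = [142]
K = P̄·Hᵀ·S⁻¹ = [-3/142; -43/71; 27/142]
x' = x̄ + K·y = [-287/142, 383/71, 311/142]
P' = (I − K·H)·P̄ = [1127/142 -200/71 -203/142; -200/71 1982/71 948/71; -203/142 948/71 975/142]

x' = [-287/142, 383/71, 311/142]
P' = [1127/142 -200/71 -203/142; -200/71 1982/71 948/71; -203/142 948/71 975/142]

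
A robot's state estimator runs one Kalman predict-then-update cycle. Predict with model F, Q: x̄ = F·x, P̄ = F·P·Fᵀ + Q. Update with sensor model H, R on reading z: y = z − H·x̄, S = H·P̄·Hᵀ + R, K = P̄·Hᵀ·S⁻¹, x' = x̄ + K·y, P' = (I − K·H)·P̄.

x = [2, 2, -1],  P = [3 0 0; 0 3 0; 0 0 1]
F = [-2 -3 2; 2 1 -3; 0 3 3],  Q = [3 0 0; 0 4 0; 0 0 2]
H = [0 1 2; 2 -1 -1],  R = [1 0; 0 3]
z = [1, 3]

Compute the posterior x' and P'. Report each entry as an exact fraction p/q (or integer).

x̄ = F·x = [-12, 9, 3]
P̄ = F·P·Fᵀ + Q = [46 -27 -21; -27 28 0; -21 0 38]
y = z − H·x̄ = [-14, 39]
S = H·P̄·Hᵀ + R = [181 -242; -242 445]
K = P̄·Hᵀ·S⁻¹ = [3175/21981 8642/21981; -7384/21981 -8066/21981; 4820/7327 1304/7327]
x' = x̄ + K·y = [28816/21981, -13369/21981, 5357/7327]
P' = (I − K·H)·P̄ = [20321/21981 26257/21981 -3847/7327; 26257/21981 160808/21981 -28032/7327; -3847/7327 -28032/7327 16426/7327]

x' = [28816/21981, -13369/21981, 5357/7327]
P' = [20321/21981 26257/21981 -3847/7327; 26257/21981 160808/21981 -28032/7327; -3847/7327 -28032/7327 16426/7327]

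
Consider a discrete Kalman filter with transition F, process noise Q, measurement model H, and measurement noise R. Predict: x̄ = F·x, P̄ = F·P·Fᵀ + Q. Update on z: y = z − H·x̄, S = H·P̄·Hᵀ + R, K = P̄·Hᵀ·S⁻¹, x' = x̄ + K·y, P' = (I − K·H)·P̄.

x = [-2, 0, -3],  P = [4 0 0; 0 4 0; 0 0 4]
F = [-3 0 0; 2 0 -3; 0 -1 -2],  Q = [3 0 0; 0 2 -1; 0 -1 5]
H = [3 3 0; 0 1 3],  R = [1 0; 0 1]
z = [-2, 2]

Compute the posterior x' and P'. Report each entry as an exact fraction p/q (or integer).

x̄ = F·x = [6, 5, 6]
P̄ = F·P·Fᵀ + Q = [39 -24 0; -24 54 23; 0 23 25]
y = z − H·x̄ = [-35, -21]
S = H·P̄·Hᵀ + R = [406 297; 297 418]
K = P̄·Hᵀ·S⁻¹ = [2358/7409 -23109/81499; 99/7409 23208/81499; -24/7409 19295/81499]
x' = x̄ + K·y = [66453/81499, -117988/81499, 93039/81499]
P' = (I − K·H)·P̄ = [1456635/81499 -1447989/81499 474960/81499; -1447989/81499 1448352/81499 -475048/81499; 474960/81499 -475048/81499 164781/81499]

x' = [66453/81499, -117988/81499, 93039/81499]
P' = [1456635/81499 -1447989/81499 474960/81499; -1447989/81499 1448352/81499 -475048/81499; 474960/81499 -475048/81499 164781/81499]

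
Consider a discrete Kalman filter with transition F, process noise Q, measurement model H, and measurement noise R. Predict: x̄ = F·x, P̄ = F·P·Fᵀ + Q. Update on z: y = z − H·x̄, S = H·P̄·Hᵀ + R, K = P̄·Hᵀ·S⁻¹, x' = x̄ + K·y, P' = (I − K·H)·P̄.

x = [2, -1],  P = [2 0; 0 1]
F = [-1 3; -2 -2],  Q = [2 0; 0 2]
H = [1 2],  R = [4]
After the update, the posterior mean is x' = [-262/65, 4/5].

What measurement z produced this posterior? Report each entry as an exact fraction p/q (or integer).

z = [-2]

x̄ = F·x = [-5, -2]
P̄ = F·P·Fᵀ + Q = [13 -2; -2 14]
S = H·P̄·Hᵀ + R = [65]
K = P̄·Hᵀ·S⁻¹ = [9/65; 2/5]
x' − x̄ = [63/65, 14/5] = K·y
y = (KᵀK)⁻¹·Kᵀ·(x' − x̄) = [7]
z = y + H·x̄ = [7] + [-9] = [-2]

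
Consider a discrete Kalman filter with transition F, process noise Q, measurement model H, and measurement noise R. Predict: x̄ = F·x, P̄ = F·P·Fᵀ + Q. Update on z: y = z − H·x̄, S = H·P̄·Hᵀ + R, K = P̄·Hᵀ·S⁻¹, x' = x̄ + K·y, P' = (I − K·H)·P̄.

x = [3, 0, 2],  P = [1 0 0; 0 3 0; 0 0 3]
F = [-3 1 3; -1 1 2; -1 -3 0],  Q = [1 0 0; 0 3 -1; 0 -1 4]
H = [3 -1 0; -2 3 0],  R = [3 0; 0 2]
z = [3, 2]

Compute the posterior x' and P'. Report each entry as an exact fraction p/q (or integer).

x̄ = F·x = [-3, 1, -3]
P̄ = F·P·Fᵀ + Q = [40 24 -6; 24 19 -9; -6 -9 32]
y = z − H·x̄ = [13, -7]
S = H·P̄·Hᵀ + R = [238 -33; -33 45]
K = P̄·Hᵀ·S⁻¹ = [1352/3207 1264/9621; 298/1069 1297/3207; -100/1069 -1289/3207]
x' = x̄ + K·y = [15017/9621, 5750/3207, -4498/3207]
P' = (I − K·H)·P̄ = [5576/9621 1520/3207 -754/3207; 1520/3207 626/1069 -454/1069; -754/3207 -454/1069 26863/1069]

x' = [15017/9621, 5750/3207, -4498/3207]
P' = [5576/9621 1520/3207 -754/3207; 1520/3207 626/1069 -454/1069; -754/3207 -454/1069 26863/1069]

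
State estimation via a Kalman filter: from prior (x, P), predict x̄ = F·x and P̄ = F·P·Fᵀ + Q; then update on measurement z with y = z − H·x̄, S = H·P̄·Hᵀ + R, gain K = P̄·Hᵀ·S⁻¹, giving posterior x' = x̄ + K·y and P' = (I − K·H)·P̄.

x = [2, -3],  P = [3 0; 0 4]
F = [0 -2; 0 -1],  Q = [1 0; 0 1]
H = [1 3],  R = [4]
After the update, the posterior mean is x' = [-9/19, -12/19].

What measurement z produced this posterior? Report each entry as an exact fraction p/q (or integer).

z = [-3]

x̄ = F·x = [6, 3]
P̄ = F·P·Fᵀ + Q = [17 8; 8 5]
S = H·P̄·Hᵀ + R = [114]
K = P̄·Hᵀ·S⁻¹ = [41/114; 23/114]
x' − x̄ = [-123/19, -69/19] = K·y
y = (KᵀK)⁻¹·Kᵀ·(x' − x̄) = [-18]
z = y + H·x̄ = [-18] + [15] = [-3]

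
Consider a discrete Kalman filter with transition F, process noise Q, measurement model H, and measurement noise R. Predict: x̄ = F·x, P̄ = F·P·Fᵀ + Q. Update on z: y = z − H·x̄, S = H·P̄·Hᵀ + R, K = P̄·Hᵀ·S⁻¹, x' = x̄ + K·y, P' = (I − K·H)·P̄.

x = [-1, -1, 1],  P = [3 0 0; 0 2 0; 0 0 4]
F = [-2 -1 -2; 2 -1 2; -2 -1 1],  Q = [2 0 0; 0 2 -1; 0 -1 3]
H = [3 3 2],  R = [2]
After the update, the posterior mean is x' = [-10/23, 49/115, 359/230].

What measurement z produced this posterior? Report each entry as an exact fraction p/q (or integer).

z = [3]

x̄ = F·x = [1, 1, 4]
P̄ = F·P·Fᵀ + Q = [32 -26 6; -26 32 -3; 6 -3 21]
S = H·P̄·Hᵀ + R = [230]
K = P̄·Hᵀ·S⁻¹ = [3/23; 6/115; 51/230]
x' − x̄ = [-33/23, -66/115, -561/230] = K·y
y = (KᵀK)⁻¹·Kᵀ·(x' − x̄) = [-11]
z = y + H·x̄ = [-11] + [14] = [3]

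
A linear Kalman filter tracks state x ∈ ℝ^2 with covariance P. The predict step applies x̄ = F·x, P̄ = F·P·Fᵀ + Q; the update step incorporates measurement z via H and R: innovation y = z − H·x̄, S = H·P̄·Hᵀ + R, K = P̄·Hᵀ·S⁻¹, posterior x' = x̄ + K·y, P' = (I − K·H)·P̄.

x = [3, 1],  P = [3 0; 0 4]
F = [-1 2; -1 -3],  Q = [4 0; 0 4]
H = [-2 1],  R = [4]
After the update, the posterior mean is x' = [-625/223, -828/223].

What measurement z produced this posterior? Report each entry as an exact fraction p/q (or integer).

z = [2]

x̄ = F·x = [-1, -6]
P̄ = F·P·Fᵀ + Q = [23 -21; -21 43]
S = H·P̄·Hᵀ + R = [223]
K = P̄·Hᵀ·S⁻¹ = [-67/223; 85/223]
x' − x̄ = [-402/223, 510/223] = K·y
y = (KᵀK)⁻¹·Kᵀ·(x' − x̄) = [6]
z = y + H·x̄ = [6] + [-4] = [2]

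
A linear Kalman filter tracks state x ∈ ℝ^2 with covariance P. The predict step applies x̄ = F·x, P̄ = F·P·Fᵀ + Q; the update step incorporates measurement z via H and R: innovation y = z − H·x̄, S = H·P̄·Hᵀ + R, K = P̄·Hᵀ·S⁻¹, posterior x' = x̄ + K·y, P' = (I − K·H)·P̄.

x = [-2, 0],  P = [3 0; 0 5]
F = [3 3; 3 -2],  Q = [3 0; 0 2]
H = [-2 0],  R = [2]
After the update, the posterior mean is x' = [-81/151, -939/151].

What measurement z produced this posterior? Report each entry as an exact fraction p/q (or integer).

x̄ = F·x = [-6, -6]
P̄ = F·P·Fᵀ + Q = [75 -3; -3 49]
S = H·P̄·Hᵀ + R = [302]
K = P̄·Hᵀ·S⁻¹ = [-75/151; 3/151]
x' − x̄ = [825/151, -33/151] = K·y
y = (KᵀK)⁻¹·Kᵀ·(x' − x̄) = [-11]
z = y + H·x̄ = [-11] + [12] = [1]

z = [1]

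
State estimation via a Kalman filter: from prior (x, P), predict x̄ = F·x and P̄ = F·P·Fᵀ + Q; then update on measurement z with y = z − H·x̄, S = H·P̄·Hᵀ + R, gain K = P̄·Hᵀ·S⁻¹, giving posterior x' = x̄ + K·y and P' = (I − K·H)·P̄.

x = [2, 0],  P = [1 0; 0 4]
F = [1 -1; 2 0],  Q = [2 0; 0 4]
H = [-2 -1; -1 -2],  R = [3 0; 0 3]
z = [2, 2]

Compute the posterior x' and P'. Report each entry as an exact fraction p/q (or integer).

x̄ = F·x = [2, 4]
P̄ = F·P·Fᵀ + Q = [7 2; 2 8]
y = z − H·x̄ = [10, 12]
S = H·P̄·Hᵀ + R = [47 40; 40 50]
K = P̄·Hᵀ·S⁻¹ = [-12/25 41/250; 4/25 -61/125]
x' = x̄ + K·y = [-104/125, -32/125]
P' = (I − K·H)·P̄ = [281/250 -101/125; -101/125 142/125]

x' = [-104/125, -32/125]
P' = [281/250 -101/125; -101/125 142/125]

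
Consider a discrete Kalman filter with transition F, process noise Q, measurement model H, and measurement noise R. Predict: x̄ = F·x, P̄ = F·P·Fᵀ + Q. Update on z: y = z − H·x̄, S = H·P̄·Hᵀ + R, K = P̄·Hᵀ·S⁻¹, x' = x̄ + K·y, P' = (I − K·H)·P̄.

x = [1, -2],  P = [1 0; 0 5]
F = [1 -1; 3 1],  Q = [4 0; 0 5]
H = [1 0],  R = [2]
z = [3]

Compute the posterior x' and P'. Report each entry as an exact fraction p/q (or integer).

x̄ = F·x = [3, 1]
P̄ = F·P·Fᵀ + Q = [10 -2; -2 19]
y = z − H·x̄ = [0]
S = H·P̄·Hᵀ + R = [12]
K = P̄·Hᵀ·S⁻¹ = [5/6; -1/6]
x' = x̄ + K·y = [3, 1]
P' = (I − K·H)·P̄ = [5/3 -1/3; -1/3 56/3]

x' = [3, 1]
P' = [5/3 -1/3; -1/3 56/3]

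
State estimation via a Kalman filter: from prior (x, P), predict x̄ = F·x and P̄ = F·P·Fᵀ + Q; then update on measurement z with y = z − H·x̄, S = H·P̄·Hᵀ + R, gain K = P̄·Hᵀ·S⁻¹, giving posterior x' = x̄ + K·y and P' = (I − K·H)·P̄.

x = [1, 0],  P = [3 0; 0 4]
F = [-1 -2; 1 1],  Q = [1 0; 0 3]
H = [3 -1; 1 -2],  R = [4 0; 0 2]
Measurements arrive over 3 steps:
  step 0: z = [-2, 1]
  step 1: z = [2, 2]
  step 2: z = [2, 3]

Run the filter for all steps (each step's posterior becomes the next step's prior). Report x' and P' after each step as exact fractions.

step 0: x' = [-1955/2911, -1707/2911], P' = [1582/2911 1018/2911; 1018/2911 1818/2911]
step 1: x' = [1278684/2197835, -286434/439567], P' = [1091118/2197835 136786/439567; 136786/439567 258418/439567]
step 2: x' = [268170797/518120053, -1577293493/1554360159], P' = [256400882/518120053 160935494/518120053; 160935494/518120053 913450162/1554360159]

step 0: x̄ = F·x = [-1, 1]
step 0: P̄ = F·P·Fᵀ + Q = [20 -11; -11 10]
step 0: y = z − H·x̄ = [2, 4]
step 0: S = H·P̄·Hᵀ + R = [260 157; 157 106]
step 0: K = P̄·Hᵀ·S⁻¹ = [932/2911 -227/2911; 309/2911 -1309/2911]
step 0: x' = x̄ + K·y = [-1955/2911, -1707/2911]
step 0: P' = (I − K·H)·P̄ = [1582/2911 1018/2911; 1018/2911 1818/2911]
step 1: x̄ = F·x = [5369/2911, -3662/2911]
step 1: P̄ = F·P·Fᵀ + Q = [15837/2911 -8272/2911; -8272/2911 14169/2911]
step 1: y = z − H·x̄ = [-13947/2911, -6871/2911]
step 1: S = H·P̄·Hᵀ + R = [217978/2911 133753/2911; 133753/2911 111423/2911]
step 1: K = P̄·Hᵀ·S⁻¹ = [647356/2197835 -138371/2197835; 37985/439567 -190025/439567]
step 1: x' = x̄ + K·y = [1278684/2197835, -286434/439567]
step 1: P' = (I − K·H)·P̄ = [1091118/2197835 136786/439567; 136786/439567 258418/439567]
step 2: x̄ = F·x = [1585656/2197835, -153486/2197835]
step 2: P̄ = F·P·Fᵀ + Q = [11193033/2197835 -5727088/2197835; -5727088/2197835 10344573/2197835]
step 2: y = z − H·x̄ = [-514784/2197835, 4700877/2197835]
step 2: S = H·P̄·Hᵀ + R = [154235738/2197835 94357861/2197835; 94357861/2197835 79875347/2197835]
step 2: K = P̄·Hᵀ·S⁻¹ = [152066788/518120053 -32735053/518120053; 133742321/1554360159 -672046921/1554360159]
step 2: x' = x̄ + K·y = [268170797/518120053, -1577293493/1554360159]
step 2: P' = (I − K·H)·P̄ = [256400882/518120053 160935494/518120053; 160935494/518120053 913450162/1554360159]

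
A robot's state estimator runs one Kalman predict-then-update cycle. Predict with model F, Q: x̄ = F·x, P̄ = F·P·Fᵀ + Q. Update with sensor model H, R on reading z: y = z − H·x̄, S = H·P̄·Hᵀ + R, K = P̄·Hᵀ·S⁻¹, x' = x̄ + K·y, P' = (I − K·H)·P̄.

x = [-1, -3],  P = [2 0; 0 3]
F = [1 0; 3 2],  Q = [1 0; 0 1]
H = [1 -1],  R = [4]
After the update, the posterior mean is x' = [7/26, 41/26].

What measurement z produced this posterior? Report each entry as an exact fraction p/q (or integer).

x̄ = F·x = [-1, -9]
P̄ = F·P·Fᵀ + Q = [3 6; 6 31]
S = H·P̄·Hᵀ + R = [26]
K = P̄·Hᵀ·S⁻¹ = [-3/26; -25/26]
x' − x̄ = [33/26, 275/26] = K·y
y = (KᵀK)⁻¹·Kᵀ·(x' − x̄) = [-11]
z = y + H·x̄ = [-11] + [8] = [-3]

z = [-3]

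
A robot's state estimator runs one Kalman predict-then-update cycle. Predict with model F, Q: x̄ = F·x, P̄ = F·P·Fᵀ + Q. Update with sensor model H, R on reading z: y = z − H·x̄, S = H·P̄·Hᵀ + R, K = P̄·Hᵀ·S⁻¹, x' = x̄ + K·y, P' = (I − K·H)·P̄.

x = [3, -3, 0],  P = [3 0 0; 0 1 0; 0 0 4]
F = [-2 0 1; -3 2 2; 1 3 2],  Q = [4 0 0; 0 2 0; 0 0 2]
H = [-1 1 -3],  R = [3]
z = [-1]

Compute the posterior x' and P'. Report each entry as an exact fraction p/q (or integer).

x' = [-6, -100/7, -277/112]
P' = [20 26 2; 26 335/7 103/14; 2 103/14 479/224]

x̄ = F·x = [-6, -15, -6]
P̄ = F·P·Fᵀ + Q = [20 26 2; 26 49 13; 2 13 30]
y = z − H·x̄ = [-10]
S = H·P̄·Hᵀ + R = [224]
K = P̄·Hᵀ·S⁻¹ = [0; -1/14; -79/224]
x' = x̄ + K·y = [-6, -100/7, -277/112]
P' = (I − K·H)·P̄ = [20 26 2; 26 335/7 103/14; 2 103/14 479/224]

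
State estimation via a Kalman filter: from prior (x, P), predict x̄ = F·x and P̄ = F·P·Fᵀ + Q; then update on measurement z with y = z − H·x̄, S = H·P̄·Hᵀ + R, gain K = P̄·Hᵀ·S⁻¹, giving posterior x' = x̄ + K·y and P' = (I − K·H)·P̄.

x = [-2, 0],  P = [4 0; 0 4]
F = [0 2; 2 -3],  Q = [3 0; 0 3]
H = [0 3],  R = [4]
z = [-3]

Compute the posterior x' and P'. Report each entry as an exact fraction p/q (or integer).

x̄ = F·x = [0, -4]
P̄ = F·P·Fᵀ + Q = [19 -24; -24 55]
y = z − H·x̄ = [9]
S = H·P̄·Hᵀ + R = [499]
K = P̄·Hᵀ·S⁻¹ = [-72/499; 165/499]
x' = x̄ + K·y = [-648/499, -511/499]
P' = (I − K·H)·P̄ = [4297/499 -96/499; -96/499 220/499]

x' = [-648/499, -511/499]
P' = [4297/499 -96/499; -96/499 220/499]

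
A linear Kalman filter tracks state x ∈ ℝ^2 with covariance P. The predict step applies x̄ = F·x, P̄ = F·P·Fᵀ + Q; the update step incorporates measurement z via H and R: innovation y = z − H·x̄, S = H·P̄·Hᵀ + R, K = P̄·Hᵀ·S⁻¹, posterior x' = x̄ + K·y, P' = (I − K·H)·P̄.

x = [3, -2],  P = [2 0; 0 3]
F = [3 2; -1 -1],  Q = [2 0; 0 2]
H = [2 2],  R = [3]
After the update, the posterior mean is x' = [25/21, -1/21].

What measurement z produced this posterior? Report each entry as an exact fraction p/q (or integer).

x̄ = F·x = [5, -1]
P̄ = F·P·Fᵀ + Q = [32 -12; -12 7]
S = H·P̄·Hᵀ + R = [63]
K = P̄·Hᵀ·S⁻¹ = [40/63; -10/63]
x' − x̄ = [-80/21, 20/21] = K·y
y = (KᵀK)⁻¹·Kᵀ·(x' − x̄) = [-6]
z = y + H·x̄ = [-6] + [8] = [2]

z = [2]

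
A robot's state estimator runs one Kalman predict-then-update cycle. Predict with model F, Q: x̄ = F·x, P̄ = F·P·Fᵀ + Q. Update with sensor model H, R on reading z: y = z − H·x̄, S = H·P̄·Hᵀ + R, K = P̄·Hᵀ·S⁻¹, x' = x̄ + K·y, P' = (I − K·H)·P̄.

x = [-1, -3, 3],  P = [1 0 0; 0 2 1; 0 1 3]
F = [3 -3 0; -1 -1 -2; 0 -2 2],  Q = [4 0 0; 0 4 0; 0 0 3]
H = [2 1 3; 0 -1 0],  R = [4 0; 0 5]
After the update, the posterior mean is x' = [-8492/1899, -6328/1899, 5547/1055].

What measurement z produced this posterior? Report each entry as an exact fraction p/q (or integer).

z = [3, 3]

x̄ = F·x = [6, -2, 12]
P̄ = F·P·Fᵀ + Q = [31 9 6; 9 23 -6; 6 -6 15]
S = H·P̄·Hᵀ + R = [358 -23; -23 28]
K = P̄·Hᵀ·S⁻¹ = [457/1899 -235/1899; 23/1899 -1541/1899; 174/1055 369/1055]
x' − x̄ = [-19886/1899, -2530/1899, -7113/1055] = K·y
y = (KᵀK)⁻¹·Kᵀ·(x' − x̄) = [-43, 1]
z = y + H·x̄ = [-43, 1] + [46, 2] = [3, 3]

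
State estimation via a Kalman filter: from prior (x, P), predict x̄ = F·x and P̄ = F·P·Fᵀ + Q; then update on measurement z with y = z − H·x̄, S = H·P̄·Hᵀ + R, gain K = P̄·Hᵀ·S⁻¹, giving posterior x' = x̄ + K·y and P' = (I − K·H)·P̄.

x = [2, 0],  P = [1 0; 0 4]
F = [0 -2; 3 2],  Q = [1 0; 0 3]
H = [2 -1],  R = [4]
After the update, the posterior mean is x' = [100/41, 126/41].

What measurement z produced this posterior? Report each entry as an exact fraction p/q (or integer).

x̄ = F·x = [0, 6]
P̄ = F·P·Fᵀ + Q = [17 -16; -16 28]
S = H·P̄·Hᵀ + R = [164]
K = P̄·Hᵀ·S⁻¹ = [25/82; -15/41]
x' − x̄ = [100/41, -120/41] = K·y
y = (KᵀK)⁻¹·Kᵀ·(x' − x̄) = [8]
z = y + H·x̄ = [8] + [-6] = [2]

z = [2]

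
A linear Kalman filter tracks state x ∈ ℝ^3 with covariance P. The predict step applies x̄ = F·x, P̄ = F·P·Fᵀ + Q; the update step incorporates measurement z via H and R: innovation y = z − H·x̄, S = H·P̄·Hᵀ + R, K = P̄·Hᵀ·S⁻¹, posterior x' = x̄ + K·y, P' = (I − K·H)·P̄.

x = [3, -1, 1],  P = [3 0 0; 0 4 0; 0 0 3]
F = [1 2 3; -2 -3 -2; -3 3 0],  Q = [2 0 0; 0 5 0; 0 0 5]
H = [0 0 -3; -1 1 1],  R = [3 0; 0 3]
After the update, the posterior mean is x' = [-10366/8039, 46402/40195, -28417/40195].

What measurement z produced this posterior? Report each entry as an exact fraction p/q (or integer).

z = [2, 2]

x̄ = F·x = [4, -5, -12]
P̄ = F·P·Fᵀ + Q = [48 -48 15; -48 65 -18; 15 -18 68]
S = H·P̄·Hᵀ + R = [615 -105; -105 214]
K = P̄·Hᵀ·S⁻¹ = [-1209/8039 -3636/8039; 7177/40195 4273/8039; -13327/40195 7/8039]
x' − x̄ = [-42522/8039, 247377/40195, 453923/40195] = K·y
y = (KᵀK)⁻¹·Kᵀ·(x' − x̄) = [-34, 23]
z = y + H·x̄ = [-34, 23] + [36, -21] = [2, 2]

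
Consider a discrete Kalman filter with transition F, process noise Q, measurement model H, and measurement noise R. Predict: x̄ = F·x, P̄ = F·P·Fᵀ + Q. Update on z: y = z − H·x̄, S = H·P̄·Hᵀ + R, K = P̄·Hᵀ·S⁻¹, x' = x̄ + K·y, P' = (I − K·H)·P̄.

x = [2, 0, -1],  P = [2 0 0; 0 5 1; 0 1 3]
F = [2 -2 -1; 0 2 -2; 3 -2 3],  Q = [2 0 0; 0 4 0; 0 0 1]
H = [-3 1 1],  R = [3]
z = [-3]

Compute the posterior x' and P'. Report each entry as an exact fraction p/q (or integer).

x' = [109/40, 223/80, 743/320]
P' = [16/5 -3/10 357/40; -3/10 479/20 -1961/80; 357/40 -1961/80 16319/320]

x̄ = F·x = [5, 2, 3]
P̄ = F·P·Fᵀ + Q = [37 -12 19; -12 28 -28; 19 -28 54]
y = z − H·x̄ = [7]
S = H·P̄·Hᵀ + R = [320]
K = P̄·Hᵀ·S⁻¹ = [-13/40; 9/80; -31/320]
x' = x̄ + K·y = [109/40, 223/80, 743/320]
P' = (I − K·H)·P̄ = [16/5 -3/10 357/40; -3/10 479/20 -1961/80; 357/40 -1961/80 16319/320]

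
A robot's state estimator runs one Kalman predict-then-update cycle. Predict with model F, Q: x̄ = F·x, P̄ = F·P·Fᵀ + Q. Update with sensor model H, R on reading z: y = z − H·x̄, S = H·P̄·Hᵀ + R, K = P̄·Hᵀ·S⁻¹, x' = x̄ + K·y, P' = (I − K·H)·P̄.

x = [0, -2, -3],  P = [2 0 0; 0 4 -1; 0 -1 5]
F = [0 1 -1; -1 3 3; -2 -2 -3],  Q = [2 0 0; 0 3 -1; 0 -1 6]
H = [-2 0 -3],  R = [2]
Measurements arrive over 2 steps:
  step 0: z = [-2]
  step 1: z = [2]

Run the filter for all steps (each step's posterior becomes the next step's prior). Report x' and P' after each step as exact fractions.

step 0: x̄ = F·x = [1, -15, 13]
step 0: P̄ = F·P·Fᵀ + Q = [13 -3 8; -3 68 -51; 8 -51 63]
step 0: y = z − H·x̄ = [39]
step 0: S = H·P̄·Hᵀ + R = [717]
step 0: K = P̄·Hᵀ·S⁻¹ = [-50/717; 53/239; -205/717]
step 0: x' = x̄ + K·y = [-411/239, -1518/239, 442/239]
step 0: P' = (I − K·H)·P̄ = [6821/717 1933/239 -4514/717; 1933/239 7825/239 -1324/239; -4514/717 -1324/239 3146/717]
step 1: x̄ = F·x = [-1960/239, -2817/239, 2532/239]
step 1: P̄ = F·P·Fᵀ + Q = [35999/717 50674/717 -54166/717; 50674/717 169355/717 -106313/717; -54166/717 -106313/717 98360/717]
step 1: y = z − H·x̄ = [4154/239]
step 1: S = H·P̄·Hᵀ + R = [380678/717]
step 1: K = P̄·Hᵀ·S⁻¹ = [45250/190339; 217591/380678; -93374/190339]
step 1: x' = x̄ + K·y = [-774460/190339, -352504/190339, 393568/190339]
step 1: P' = (I − K·H)·P̄ = [3845033/190339 -279992/190339 -2593522/190339; -279992/190339 23882677/380678 114131/190339; -2593522/190339 114131/190339 1791264/190339]

step 0: x' = [-411/239, -1518/239, 442/239], P' = [6821/717 1933/239 -4514/717; 1933/239 7825/239 -1324/239; -4514/717 -1324/239 3146/717]
step 1: x' = [-774460/190339, -352504/190339, 393568/190339], P' = [3845033/190339 -279992/190339 -2593522/190339; -279992/190339 23882677/380678 114131/190339; -2593522/190339 114131/190339 1791264/190339]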